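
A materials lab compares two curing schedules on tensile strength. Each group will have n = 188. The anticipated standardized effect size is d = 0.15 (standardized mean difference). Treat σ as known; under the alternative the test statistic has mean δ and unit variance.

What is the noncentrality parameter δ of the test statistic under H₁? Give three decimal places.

δ = d·√(n/2) = 0.15 × √(188/2) = 1.4543

δ ≈ 1.454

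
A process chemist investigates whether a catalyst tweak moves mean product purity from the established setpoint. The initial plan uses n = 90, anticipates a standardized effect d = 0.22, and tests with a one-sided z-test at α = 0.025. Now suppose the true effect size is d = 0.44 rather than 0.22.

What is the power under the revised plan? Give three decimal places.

Power ≈ 0.987

With d = 0.44: δ = d·√n = 0.44 × √90 = 4.1742. Critical value z_{0.025} = 1.960.
Revised power = Φ(δ − 1.960) = Φ(2.214) = 0.9866.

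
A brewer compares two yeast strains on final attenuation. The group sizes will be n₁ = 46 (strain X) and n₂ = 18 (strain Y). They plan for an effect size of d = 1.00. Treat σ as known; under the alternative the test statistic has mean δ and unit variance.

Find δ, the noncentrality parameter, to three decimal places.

δ = d / √(1/n₁ + 1/n₂) = 1.00 / √(1/46 + 1/18) = 3.5969

δ ≈ 3.597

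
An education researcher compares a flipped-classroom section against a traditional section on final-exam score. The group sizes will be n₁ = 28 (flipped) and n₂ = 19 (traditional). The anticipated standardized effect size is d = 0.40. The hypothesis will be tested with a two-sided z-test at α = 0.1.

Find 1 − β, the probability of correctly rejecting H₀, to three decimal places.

Noncentrality parameter: δ = d / √(1/n₁ + 1/n₂) = 0.40 / √(1/28 + 1/19) = 1.3458
Critical value for a two-sided test at α = 0.1: z_{α/2} = 1.645.
Power = Φ(δ − 1.645) + Φ(−δ − 1.645) = Φ(-0.299) + Φ(-2.991) = 0.3824 + 0.0014 = 0.3838.

Power ≈ 0.384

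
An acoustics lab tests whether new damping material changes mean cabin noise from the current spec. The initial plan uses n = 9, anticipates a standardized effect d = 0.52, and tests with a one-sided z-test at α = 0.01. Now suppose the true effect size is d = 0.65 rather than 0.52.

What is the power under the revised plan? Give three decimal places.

With d = 0.65: δ = d·√n = 0.65 × √9 = 1.9500. Critical value z_{0.01} = 2.326.
Revised power = Φ(δ − 2.326) = Φ(-0.376) = 0.3533.

Power ≈ 0.353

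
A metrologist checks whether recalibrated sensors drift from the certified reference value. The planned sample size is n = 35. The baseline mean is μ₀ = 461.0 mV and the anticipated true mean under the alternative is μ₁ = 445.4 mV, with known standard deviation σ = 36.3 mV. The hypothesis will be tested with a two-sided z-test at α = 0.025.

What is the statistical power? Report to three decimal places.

Standardized effect: d = |μ₁ − μ₀| / σ = |445.4 − 461.0| / 36.3 = 0.4298
Noncentrality parameter: δ = d·√n = 0.4298 × √35 = 2.5424
Critical value for a two-sided test at α = 0.025: z_{α/2} = 2.241.
Power = Φ(δ − 2.241) + Φ(−δ − 2.241) = Φ(0.301) + Φ(-4.784) = 0.6183 + 0.0000 = 0.6183.

Power ≈ 0.618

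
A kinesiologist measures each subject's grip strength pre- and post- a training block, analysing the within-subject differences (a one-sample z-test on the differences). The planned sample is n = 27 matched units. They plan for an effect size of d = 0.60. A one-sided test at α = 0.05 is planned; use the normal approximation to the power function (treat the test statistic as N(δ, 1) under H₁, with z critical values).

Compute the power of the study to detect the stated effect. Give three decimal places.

Noncentrality parameter: δ = d·√n = 0.60 × √27 = 3.1177
One-sided α = 0.05 → critical value z_{0.05} = 1.645.
Power = Φ(δ − 1.645) = Φ(1.473) = 0.9296.

Power ≈ 0.930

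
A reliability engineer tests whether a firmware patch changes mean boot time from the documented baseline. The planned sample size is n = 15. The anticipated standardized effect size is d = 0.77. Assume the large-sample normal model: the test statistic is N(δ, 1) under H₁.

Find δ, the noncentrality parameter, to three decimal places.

δ = d·√n = 0.77 × √15 = 2.9822

δ ≈ 2.982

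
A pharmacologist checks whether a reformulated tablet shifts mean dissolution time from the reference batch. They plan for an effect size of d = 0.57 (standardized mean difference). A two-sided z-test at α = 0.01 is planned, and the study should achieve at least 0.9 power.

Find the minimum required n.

n = 46

Set Φ(δ − 2.576) = 0.9; then δ − 2.576 = Φ⁻¹(0.9) = 1.282, giving δ = 3.857.
(The Φ(−δ − z_{α/2}) term is vanishingly small for δ > 0 and is dropped in the standard sample-size formula.)
δ = d·√n ⇒ n = (δ/d)² = (3.857 / 0.57)² = 45.80.
Rounding up, n = 46.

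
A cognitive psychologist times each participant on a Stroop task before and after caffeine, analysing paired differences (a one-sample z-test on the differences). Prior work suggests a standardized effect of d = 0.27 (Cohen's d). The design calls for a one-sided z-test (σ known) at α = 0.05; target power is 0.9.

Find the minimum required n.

For power 0.9 need Φ(δ − z_{0.05}) = 0.9, so δ = z_{0.05} + z_{0.10} = 1.645 + 1.282 = 2.926.
δ = d·√n ⇒ n = (δ/d)² = (2.926 / 0.27)² = 117.47.
Round up to the next whole unit.

n = 118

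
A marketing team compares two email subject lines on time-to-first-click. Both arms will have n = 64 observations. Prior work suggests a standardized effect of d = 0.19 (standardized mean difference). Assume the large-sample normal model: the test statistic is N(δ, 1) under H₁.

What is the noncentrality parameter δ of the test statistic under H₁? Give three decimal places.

δ = d·√(n/2) = 0.19 × √(64/2) = 1.0748

δ ≈ 1.075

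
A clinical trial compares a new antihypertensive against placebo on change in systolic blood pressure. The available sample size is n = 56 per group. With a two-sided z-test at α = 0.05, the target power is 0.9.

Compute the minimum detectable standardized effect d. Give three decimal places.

Required noncentrality: δ = z_{0.025} + z_{0.10} = 1.960 + 1.282 = 3.242.
(Lower-tail contribution to power is negligible for δ > 0.)
δ = d·√(n/2) ⇒ d = δ/√(n/2) = 3.242/√(56/2) = 0.6126.

d ≈ 0.613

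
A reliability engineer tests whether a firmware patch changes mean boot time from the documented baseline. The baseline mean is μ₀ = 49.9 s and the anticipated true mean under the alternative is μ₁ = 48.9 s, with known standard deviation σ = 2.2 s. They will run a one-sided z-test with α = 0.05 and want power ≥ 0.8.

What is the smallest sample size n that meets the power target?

n = 30

Standardized effect: d = |μ₁ − μ₀| / σ = |48.9 − 49.9| / 2.2 = 0.4545
For power 0.8 need Φ(δ − z_{0.05}) = 0.8, so δ = z_{0.05} + z_{0.20} = 1.645 + 0.842 = 2.486.
δ = d·√n ⇒ n = (δ/d)² = (2.486 / 0.4545)² = 29.92.
Rounding up, n = 30.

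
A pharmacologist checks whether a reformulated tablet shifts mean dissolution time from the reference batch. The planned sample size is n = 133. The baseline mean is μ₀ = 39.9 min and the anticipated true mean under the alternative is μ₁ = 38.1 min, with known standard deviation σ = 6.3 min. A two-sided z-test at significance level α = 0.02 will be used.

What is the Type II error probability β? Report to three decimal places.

Standardized effect: d = |μ₁ − μ₀| / σ = |38.1 − 39.9| / 6.3 = 0.2857
Noncentrality parameter: δ = d·√n = 0.2857 × √133 = 3.2950
Two-sided α = 0.02 → critical value z_{0.01} = 2.326.
Power = Φ(δ − 2.326) + Φ(−δ − 2.326) = Φ(0.969) + Φ(-5.621) = 0.8336 + 0.0000 = 0.8336.
Type II error: β = 1 − power = 1 − 0.8336 = 0.1664.

β ≈ 0.166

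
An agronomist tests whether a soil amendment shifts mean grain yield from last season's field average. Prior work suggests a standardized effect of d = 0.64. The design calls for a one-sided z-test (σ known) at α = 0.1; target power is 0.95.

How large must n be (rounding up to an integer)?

For power 0.95 need Φ(δ − z_{0.1}) = 0.95, so δ = z_{0.1} + z_{0.05} = 1.282 + 1.645 = 2.926.
δ = d·√n ⇒ n = (δ/d)² = (2.926 / 0.64)² = 20.91.
Rounding up, n = 21.

n = 21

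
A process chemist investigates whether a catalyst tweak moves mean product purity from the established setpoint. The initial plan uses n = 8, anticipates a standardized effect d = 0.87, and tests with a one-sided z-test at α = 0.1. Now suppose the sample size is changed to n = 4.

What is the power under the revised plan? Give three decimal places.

With n = 4: δ = d·√n = 0.87 × √4 = 1.7400. Critical value z_{0.1} = 1.282.
Revised power = P(Z > 1.282 − δ) = Φ(0.458) = 0.6767.

Power ≈ 0.677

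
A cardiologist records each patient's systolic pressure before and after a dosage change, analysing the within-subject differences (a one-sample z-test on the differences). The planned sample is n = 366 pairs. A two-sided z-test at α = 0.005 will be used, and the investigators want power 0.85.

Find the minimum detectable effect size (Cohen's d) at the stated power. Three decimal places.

d ≈ 0.201

Need Φ(δ − 2.807) = 0.85, so δ = 2.807 + 1.036 = 3.843.
(Lower-tail contribution to power is negligible for δ > 0.)
δ = d·√n ⇒ d = δ/√n = 3.843/√366 = 0.2009.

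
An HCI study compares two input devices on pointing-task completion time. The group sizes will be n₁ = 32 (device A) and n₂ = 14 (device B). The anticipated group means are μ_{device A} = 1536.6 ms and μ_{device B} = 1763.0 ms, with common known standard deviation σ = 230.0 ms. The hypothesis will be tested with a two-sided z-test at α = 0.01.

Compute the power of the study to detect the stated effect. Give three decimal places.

Standardized effect: d = |μ_{device A} − μ_{device B}| / σ = |1536.6 − 1763.0| / 230.0 = 0.9843
Noncentrality parameter: δ = d / √(1/n₁ + 1/n₂) = 0.9843 / √(1/32 + 1/14) = 3.0719
Critical value for a two-sided test at α = 0.01: z_{α/2} = 2.576.
Power = Φ(δ − 2.576) + Φ(−δ − 2.576) = Φ(0.496) + Φ(-5.648) = 0.6901 + 0.0000 = 0.6901.

Power ≈ 0.690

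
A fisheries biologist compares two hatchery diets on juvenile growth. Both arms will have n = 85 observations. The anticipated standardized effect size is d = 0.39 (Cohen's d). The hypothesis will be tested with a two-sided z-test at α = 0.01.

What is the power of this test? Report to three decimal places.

Noncentrality parameter: δ = d·√(n/2) = 0.39 × √(85/2) = 2.5425
Critical value for a two-sided test at α = 0.01: z_{α/2} = 2.576.
Power = Φ(δ − 2.576) + Φ(−δ − 2.576) = Φ(-0.033) + Φ(-5.118) = 0.4867 + 0.0000 = 0.4867.

Power ≈ 0.487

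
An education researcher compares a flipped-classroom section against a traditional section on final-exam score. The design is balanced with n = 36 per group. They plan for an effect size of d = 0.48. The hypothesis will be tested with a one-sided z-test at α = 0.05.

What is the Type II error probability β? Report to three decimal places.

Noncentrality parameter: δ = d·√(n/2) = 0.48 × √(36/2) = 2.0365
One-sided α = 0.05 → critical value z_{0.05} = 1.645.
Power = Φ(δ − 1.645) = Φ(0.392) = 0.6523.
Type II error: β = 1 − power = 1 − 0.6523 = 0.3477.

β ≈ 0.348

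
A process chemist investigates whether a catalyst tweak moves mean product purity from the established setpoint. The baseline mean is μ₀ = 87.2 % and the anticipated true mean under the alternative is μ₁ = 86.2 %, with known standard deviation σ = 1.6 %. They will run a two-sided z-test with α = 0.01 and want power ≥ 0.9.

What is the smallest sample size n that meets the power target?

n = 39

Standardized effect: d = |μ₁ − μ₀| / σ = |86.2 − 87.2| / 1.6 = 0.6250
Set Φ(δ − 2.576) = 0.9; then δ − 2.576 = Φ⁻¹(0.9) = 1.282, giving δ = 3.857.
(The Φ(−δ − z_{α/2}) term is vanishingly small for δ > 0 and is dropped in the standard sample-size formula.)
δ = d·√n ⇒ n = (δ/d)² = (3.857 / 0.6250)² = 38.09.
Round up to the next whole unit.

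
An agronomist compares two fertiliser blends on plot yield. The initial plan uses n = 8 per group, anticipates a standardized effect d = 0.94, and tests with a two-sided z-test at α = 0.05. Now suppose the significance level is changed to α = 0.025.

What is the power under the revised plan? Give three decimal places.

δ = d·√(n/2) = 0.94 × √(8/2) = 1.8800 (unchanged). New critical value: z_{0.0125} = 2.241.
Revised power = Φ(δ − 2.241) + Φ(−δ − 2.241) = Φ(-0.361) + Φ(-4.121) = 0.3589 + 0.0000 = 0.3589.

Power ≈ 0.359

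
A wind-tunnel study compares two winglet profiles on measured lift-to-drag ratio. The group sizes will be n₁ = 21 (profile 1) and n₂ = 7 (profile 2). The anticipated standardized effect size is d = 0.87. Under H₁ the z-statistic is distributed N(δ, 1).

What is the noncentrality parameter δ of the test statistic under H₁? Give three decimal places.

The noncentrality parameter scales effect size by the design's sample-size factor: δ = d / √(1/n₁ + 1/n₂) = 0.87 / √(1/21 + 1/7) = 1.9934

δ ≈ 1.993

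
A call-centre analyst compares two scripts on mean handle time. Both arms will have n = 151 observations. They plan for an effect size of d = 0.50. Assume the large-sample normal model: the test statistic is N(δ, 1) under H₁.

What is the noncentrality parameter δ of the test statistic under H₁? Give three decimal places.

δ ≈ 4.345

δ = d·√(n/2) = 0.50 × √(151/2) = 4.3445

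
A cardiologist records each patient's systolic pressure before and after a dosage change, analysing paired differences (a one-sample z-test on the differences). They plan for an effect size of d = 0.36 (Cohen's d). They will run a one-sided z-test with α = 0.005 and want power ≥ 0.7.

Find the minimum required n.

Set Φ(δ − 2.576) = 0.7; then δ − 2.576 = Φ⁻¹(0.7) = 0.524, giving δ = 3.100.
δ = d·√n ⇒ n = (δ/d)² = (3.100 / 0.36)² = 74.16.
Round up to the next whole unit.

n = 75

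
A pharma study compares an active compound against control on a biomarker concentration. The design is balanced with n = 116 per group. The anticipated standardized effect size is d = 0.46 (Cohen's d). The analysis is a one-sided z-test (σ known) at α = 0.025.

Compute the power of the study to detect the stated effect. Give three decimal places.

Noncentrality parameter: δ = d·√(n/2) = 0.46 × √(116/2) = 3.5033
One-sided α = 0.025 → critical value z_{0.025} = 1.960.
Power = Φ(δ − 1.960) = Φ(1.543) = 0.9386.

Power ≈ 0.939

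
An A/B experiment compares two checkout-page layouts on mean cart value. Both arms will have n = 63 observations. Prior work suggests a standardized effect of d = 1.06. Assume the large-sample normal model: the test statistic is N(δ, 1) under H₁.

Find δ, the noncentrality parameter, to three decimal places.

δ = d·√(n/2) = 1.06 × √(63/2) = 5.9492

δ ≈ 5.949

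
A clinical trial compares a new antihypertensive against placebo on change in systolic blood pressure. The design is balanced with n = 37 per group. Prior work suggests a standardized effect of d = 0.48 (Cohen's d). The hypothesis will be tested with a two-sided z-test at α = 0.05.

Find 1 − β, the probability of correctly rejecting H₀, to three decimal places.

Noncentrality parameter: δ = d·√(n/2) = 0.48 × √(37/2) = 2.0646
Critical value for a two-sided test at α = 0.05: z_{α/2} = 1.960.
Power = Φ(δ − 1.960) + Φ(−δ − 1.960) = Φ(0.105) + Φ(-4.025) = 0.5417 + 0.0000 = 0.5417.

Power ≈ 0.542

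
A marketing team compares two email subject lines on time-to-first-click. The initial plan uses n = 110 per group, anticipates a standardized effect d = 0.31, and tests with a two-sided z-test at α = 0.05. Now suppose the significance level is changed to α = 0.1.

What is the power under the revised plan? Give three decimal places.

δ = d·√(n/2) = 0.31 × √(110/2) = 2.2990 (unchanged). New critical value: z_{0.05} = 1.645.
Revised power = Φ(δ − 1.645) + Φ(−δ − 1.645) = Φ(0.654) + Φ(-3.944) = 0.7435 + 0.0000 = 0.7435.

Power ≈ 0.744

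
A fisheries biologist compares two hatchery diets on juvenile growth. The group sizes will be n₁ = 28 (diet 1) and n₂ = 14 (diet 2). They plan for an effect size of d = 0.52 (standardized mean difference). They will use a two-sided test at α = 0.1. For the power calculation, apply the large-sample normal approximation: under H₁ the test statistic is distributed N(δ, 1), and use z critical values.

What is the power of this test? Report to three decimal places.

Noncentrality parameter: δ = d / √(1/n₁ + 1/n₂) = 0.52 / √(1/28 + 1/14) = 1.5886
Two-sided α = 0.1 → critical value z_{0.05} = 1.645.
Power = Φ(δ − 1.645) + Φ(−δ − 1.645) = Φ(-0.056) + Φ(-3.233) = 0.4776 + 0.0006 = 0.4782.

Power ≈ 0.478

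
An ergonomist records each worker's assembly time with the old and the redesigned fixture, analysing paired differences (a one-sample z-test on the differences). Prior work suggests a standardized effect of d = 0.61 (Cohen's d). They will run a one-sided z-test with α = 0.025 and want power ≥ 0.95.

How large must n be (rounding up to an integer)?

Set Φ(δ − 1.960) = 0.95; then δ − 1.960 = Φ⁻¹(0.95) = 1.645, giving δ = 3.605.
δ = d·√n ⇒ n = (δ/d)² = (3.605 / 0.61)² = 34.92.
Round up to the next whole unit.

n = 35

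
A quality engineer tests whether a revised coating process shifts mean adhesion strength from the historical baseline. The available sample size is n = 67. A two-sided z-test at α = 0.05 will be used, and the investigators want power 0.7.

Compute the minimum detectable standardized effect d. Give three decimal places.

d ≈ 0.304

Need Φ(δ − 1.960) = 0.7, so δ = 1.960 + 0.524 = 2.484.
(The second rejection-region term Φ(−δ − z_{α/2}) is negligible and dropped.)
δ = d·√n ⇒ d = δ/√n = 2.484/√67 = 0.3035.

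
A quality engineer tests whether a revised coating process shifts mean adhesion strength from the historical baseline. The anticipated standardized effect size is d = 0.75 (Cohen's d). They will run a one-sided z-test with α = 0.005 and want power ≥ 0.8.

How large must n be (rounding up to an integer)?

n = 21

Set Φ(δ − 2.576) = 0.8; then δ − 2.576 = Φ⁻¹(0.8) = 0.842, giving δ = 3.417.
δ = d·√n ⇒ n = (δ/d)² = (3.417 / 0.75)² = 20.76.
Round up to the next whole unit.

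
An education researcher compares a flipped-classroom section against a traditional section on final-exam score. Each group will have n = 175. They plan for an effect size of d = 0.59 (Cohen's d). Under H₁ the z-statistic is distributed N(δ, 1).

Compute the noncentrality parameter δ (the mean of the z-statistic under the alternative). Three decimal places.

δ ≈ 5.519

The noncentrality parameter scales effect size by the design's sample-size factor: δ = d·√(n/2) = 0.59 × √(175/2) = 5.5189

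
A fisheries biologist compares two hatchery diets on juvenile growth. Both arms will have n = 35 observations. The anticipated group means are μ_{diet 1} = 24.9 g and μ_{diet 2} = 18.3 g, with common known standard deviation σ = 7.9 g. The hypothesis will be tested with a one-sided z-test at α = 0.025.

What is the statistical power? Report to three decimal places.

Standardized effect: d = |μ_{diet 1} − μ_{diet 2}| / σ = |24.9 − 18.3| / 7.9 = 0.8354
Noncentrality parameter: δ = d·√(n/2) = 0.8354 × √(35/2) = 3.4949
One-sided α = 0.025 → critical value z_{0.025} = 1.960.
Power = P(Z > 1.960 − δ) = Φ(1.535) = 0.9376.

Power ≈ 0.938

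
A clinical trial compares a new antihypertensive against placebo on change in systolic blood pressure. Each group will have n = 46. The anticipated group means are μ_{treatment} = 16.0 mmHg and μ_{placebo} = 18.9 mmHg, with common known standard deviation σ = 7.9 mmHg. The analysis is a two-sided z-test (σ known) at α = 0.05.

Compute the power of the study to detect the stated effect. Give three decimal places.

Power ≈ 0.421

Standardized effect: d = |μ_{treatment} − μ_{placebo}| / σ = |16.0 − 18.9| / 7.9 = 0.3671
Noncentrality parameter: δ = d·√(n/2) = 0.3671 × √(46/2) = 1.7605
Critical value for a two-sided test at α = 0.05: z_{α/2} = 1.960.
Power = Φ(δ − 1.960) + Φ(−δ − 1.960) = Φ(-0.199) + Φ(-3.720) = 0.4209 + 0.0001 = 0.4210.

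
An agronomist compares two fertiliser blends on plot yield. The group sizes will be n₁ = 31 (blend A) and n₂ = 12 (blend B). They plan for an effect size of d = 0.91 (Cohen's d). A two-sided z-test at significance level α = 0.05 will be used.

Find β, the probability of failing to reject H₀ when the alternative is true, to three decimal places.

Noncentrality parameter: δ = d / √(1/n₁ + 1/n₂) = 0.91 / √(1/31 + 1/12) = 2.6766
Critical value for a two-sided test at α = 0.05: z_{α/2} = 1.960.
Power = Φ(δ − 1.960) + Φ(−δ − 1.960) = Φ(0.717) + Φ(-4.637) = 0.7632 + 0.0000 = 0.7632.
Type II error: β = 1 − power = 1 − 0.7632 = 0.2368.

β ≈ 0.237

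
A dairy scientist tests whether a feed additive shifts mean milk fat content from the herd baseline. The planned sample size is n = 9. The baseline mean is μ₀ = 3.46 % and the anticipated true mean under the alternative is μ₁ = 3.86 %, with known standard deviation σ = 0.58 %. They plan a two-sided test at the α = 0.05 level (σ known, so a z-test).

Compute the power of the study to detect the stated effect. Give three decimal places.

Power ≈ 0.543

Standardized effect: d = |μ₁ − μ₀| / σ = |3.86 − 3.46| / 0.58 = 0.6897
Noncentrality parameter: δ = d·√n = 0.6897 × √9 = 2.0690
Critical value for a two-sided test at α = 0.05: z_{α/2} = 1.960.
Power = Φ(δ − 1.960) + Φ(−δ − 1.960) = Φ(0.109) + Φ(-4.029) = 0.5434 + 0.0000 = 0.5434.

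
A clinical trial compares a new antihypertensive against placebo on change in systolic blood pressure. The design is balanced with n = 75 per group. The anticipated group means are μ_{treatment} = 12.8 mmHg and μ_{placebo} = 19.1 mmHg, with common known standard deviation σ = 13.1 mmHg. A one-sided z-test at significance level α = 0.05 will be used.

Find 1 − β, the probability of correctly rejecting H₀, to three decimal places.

Power ≈ 0.903

Standardized effect: d = |μ_{treatment} − μ_{placebo}| / σ = |12.8 − 19.1| / 13.1 = 0.4809
Noncentrality parameter: δ = d·√(n/2) = 0.4809 × √(75/2) = 2.9450
One-sided α = 0.05 → critical value z_{0.05} = 1.645.
Power = Φ(δ − 1.645) = Φ(1.300) = 0.9032.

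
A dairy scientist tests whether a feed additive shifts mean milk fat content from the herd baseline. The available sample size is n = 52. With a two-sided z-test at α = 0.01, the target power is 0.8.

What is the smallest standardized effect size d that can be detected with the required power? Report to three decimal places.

d ≈ 0.474

Required noncentrality: δ = z_{0.005} + z_{0.20} = 2.576 + 0.842 = 3.417.
(Lower-tail contribution to power is negligible for δ > 0.)
δ = d·√n ⇒ d = δ/√n = 3.417/√52 = 0.4739.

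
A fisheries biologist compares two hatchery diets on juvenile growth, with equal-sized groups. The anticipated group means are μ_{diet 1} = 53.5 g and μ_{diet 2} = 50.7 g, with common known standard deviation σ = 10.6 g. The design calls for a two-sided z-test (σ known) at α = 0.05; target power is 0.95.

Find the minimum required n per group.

n = 373 per group

Standardized effect: d = |μ_{diet 1} − μ_{diet 2}| / σ = |53.5 − 50.7| / 10.6 = 0.2642
For power 0.95 need Φ(δ − z_{0.025}) = 0.95, so δ = z_{0.025} + z_{0.05} = 1.960 + 1.645 = 3.605.
(For δ > 0 the lower-tail rejection region contributes negligibly to power, so the one-term inversion is standard.)
δ = d·√(n/2) ⇒ n = 2(δ/d)² = 2 × (3.605 / 0.2642)² = 372.47.
Rounding up, n = 373 per group.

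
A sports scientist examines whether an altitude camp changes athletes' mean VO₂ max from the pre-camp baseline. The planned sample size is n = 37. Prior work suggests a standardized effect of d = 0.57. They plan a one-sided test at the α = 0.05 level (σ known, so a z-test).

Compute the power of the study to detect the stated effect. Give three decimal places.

Power ≈ 0.966

Noncentrality parameter: δ = d·√n = 0.57 × √37 = 3.4672
One-sided α = 0.05 → critical value z_{0.05} = 1.645.
Power = P(Z > 1.645 − δ) = Φ(1.822) = 0.9658.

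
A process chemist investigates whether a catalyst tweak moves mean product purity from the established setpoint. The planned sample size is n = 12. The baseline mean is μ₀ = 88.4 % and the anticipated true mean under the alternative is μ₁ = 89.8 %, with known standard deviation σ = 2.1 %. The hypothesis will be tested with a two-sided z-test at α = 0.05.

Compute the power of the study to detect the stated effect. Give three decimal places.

Power ≈ 0.637

Standardized effect: d = |μ₁ − μ₀| / σ = |89.8 − 88.4| / 2.1 = 0.6667
Noncentrality parameter: δ = d·√n = 0.6667 × √12 = 2.3094
Critical value for a two-sided test at α = 0.05: z_{α/2} = 1.960.
Power = Φ(δ − 1.960) + Φ(−δ − 1.960) = Φ(0.349) + Φ(-4.269) = 0.6366 + 0.0000 = 0.6366.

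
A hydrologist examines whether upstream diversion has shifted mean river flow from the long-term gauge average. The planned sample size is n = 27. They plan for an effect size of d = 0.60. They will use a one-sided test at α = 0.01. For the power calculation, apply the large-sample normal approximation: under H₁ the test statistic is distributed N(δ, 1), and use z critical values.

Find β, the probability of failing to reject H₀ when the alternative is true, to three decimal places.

β ≈ 0.214

Noncentrality parameter: δ = d·√n = 0.60 × √27 = 3.1177
One-sided α = 0.01 → critical value z_{0.01} = 2.326.
Power = P(Z > 2.326 − δ) = Φ(0.791) = 0.7856.
Type II error: β = 1 − power = 1 − 0.7856 = 0.2144.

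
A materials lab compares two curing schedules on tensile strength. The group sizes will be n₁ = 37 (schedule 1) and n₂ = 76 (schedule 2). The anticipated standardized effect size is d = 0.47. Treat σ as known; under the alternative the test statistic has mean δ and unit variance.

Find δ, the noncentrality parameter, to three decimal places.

δ ≈ 2.345

The noncentrality parameter scales effect size by the design's sample-size factor: δ = d / √(1/n₁ + 1/n₂) = 0.47 / √(1/37 + 1/76) = 2.3446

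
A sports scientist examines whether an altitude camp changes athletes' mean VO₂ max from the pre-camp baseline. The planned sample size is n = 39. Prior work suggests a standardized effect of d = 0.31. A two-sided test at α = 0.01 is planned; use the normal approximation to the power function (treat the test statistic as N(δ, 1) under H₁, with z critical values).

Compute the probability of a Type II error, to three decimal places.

β ≈ 0.739

Noncentrality parameter: δ = d·√n = 0.31 × √39 = 1.9359
Two-sided α = 0.01 → critical value z_{0.005} = 2.576.
Power = Φ(δ − 2.576) + Φ(−δ − 2.576) = Φ(-0.640) + Φ(-4.512) = 0.2611 + 0.0000 = 0.2611.
Type II error: β = 1 − power = 1 − 0.2611 = 0.7389.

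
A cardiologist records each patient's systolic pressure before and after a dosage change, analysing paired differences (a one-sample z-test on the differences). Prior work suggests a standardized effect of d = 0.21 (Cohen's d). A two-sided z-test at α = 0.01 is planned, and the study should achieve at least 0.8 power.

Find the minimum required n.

n = 265

For power 0.8 need Φ(δ − z_{0.005}) = 0.8, so δ = z_{0.005} + z_{0.20} = 2.576 + 0.842 = 3.417.
(For δ > 0 the lower-tail rejection region contributes negligibly to power, so the one-term inversion is standard.)
δ = d·√n ⇒ n = (δ/d)² = (3.417 / 0.21)² = 264.83.
Round up to the next whole unit.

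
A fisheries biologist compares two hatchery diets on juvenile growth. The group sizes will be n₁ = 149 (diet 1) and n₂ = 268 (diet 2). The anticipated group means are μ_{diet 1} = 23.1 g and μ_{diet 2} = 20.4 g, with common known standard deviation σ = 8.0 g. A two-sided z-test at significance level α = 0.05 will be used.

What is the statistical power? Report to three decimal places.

Standardized effect: d = |μ_{diet 1} − μ_{diet 2}| / σ = |23.1 − 20.4| / 8.0 = 0.3375
Noncentrality parameter: δ = d / √(1/n₁ + 1/n₂) = 0.3375 / √(1/149 + 1/268) = 3.3027
Two-sided α = 0.05 → critical value z_{0.025} = 1.960.
Power = Φ(δ − 1.960) + Φ(−δ − 1.960) = Φ(1.343) + Φ(-5.263) = 0.9103 + 0.0000 = 0.9103.

Power ≈ 0.910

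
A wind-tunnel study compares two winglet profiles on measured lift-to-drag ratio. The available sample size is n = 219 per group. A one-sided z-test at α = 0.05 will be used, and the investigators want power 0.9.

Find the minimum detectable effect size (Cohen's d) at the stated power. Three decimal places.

Required noncentrality: δ = z_{0.05} + z_{0.10} = 1.645 + 1.282 = 2.926.
δ = d·√(n/2) ⇒ d = δ/√(n/2) = 2.926/√(219/2) = 0.2797.

d ≈ 0.280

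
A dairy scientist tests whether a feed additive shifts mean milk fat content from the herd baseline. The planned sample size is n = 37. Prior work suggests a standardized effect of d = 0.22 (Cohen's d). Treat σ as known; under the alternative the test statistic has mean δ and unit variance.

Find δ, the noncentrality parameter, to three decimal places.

δ ≈ 1.338

The noncentrality parameter scales effect size by the design's sample-size factor: δ = d·√n = 0.22 × √37 = 1.3382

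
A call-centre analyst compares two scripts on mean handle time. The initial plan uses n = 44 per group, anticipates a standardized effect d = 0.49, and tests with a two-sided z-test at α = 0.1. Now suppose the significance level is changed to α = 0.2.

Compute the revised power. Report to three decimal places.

δ = d·√(n/2) = 0.49 × √(44/2) = 2.2983 (unchanged). New critical value: z_{0.1} = 1.282.
Revised power = Φ(δ − 1.282) + Φ(−δ − 1.282) = Φ(1.017) + Φ(-3.580) = 0.8454 + 0.0002 = 0.8455.

Power ≈ 0.846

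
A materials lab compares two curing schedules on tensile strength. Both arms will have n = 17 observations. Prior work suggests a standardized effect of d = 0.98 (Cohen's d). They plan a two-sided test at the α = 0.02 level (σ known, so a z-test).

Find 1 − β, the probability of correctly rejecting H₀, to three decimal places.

Noncentrality parameter: δ = d·√(n/2) = 0.98 × √(17/2) = 2.8572
Two-sided α = 0.02 → critical value z_{0.01} = 2.326.
Power = Φ(δ − 2.326) + Φ(−δ − 2.326) = Φ(0.531) + Φ(-5.184) = 0.7022 + 0.0000 = 0.7022.

Power ≈ 0.702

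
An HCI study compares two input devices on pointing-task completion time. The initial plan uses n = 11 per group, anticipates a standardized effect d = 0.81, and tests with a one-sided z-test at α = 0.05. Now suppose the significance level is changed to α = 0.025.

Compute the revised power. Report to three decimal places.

Power ≈ 0.476

δ = d·√(n/2) = 0.81 × √(11/2) = 1.8996 (unchanged). New critical value: z_{0.025} = 1.960.
Revised power = P(Z > 1.960 − δ) = Φ(-0.060) = 0.4759.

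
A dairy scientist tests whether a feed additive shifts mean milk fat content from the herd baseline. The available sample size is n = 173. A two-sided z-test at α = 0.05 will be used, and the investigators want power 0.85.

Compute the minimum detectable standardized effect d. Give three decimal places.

Required noncentrality: δ = z_{0.025} + z_{0.15} = 1.960 + 1.036 = 2.996.
(Lower-tail contribution to power is negligible for δ > 0.)
δ = d·√n ⇒ d = δ/√n = 2.996/√173 = 0.2278.

d ≈ 0.228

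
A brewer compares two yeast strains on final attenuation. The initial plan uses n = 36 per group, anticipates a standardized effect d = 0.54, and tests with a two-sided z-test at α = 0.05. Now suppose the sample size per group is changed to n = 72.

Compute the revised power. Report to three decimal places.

With n = 72 per group: δ = d·√(n/2) = 0.54 × √(72/2) = 3.2400. Critical value z_{0.025} = 1.960.
Revised power = Φ(δ − 1.960) + Φ(−δ − 1.960) = Φ(1.280) + Φ(-5.200) = 0.8997 + 0.0000 = 0.8997.

Power ≈ 0.900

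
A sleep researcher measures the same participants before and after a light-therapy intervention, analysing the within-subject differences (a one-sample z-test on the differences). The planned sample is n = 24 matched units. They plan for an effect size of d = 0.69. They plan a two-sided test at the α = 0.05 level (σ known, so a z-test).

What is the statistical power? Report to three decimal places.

Power ≈ 0.922

Noncentrality parameter: λ = d·√n = 0.69 × √24 = 3.3803
Critical value for a two-sided test at α = 0.05: z_{α/2} = 1.960.
Power = Φ(λ − 1.960) + Φ(−λ − 1.960) = Φ(1.420) + Φ(-5.340) = 0.9222 + 0.0000 = 0.9222.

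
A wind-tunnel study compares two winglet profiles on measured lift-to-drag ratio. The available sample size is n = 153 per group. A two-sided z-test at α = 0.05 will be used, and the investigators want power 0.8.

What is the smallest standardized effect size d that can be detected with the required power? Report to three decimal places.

d ≈ 0.320

Need Φ(δ − 1.960) = 0.8, so δ = 1.960 + 0.842 = 2.802.
(The second rejection-region term Φ(−δ − z_{α/2}) is negligible and dropped.)
δ = d·√(n/2) ⇒ d = δ/√(n/2) = 2.802/√(153/2) = 0.3203.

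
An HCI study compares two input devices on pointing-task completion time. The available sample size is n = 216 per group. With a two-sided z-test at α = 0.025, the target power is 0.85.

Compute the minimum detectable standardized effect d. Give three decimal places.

Required noncentrality: δ = z_{0.0125} + z_{0.15} = 2.241 + 1.036 = 3.278.
(Lower-tail contribution to power is negligible for δ > 0.)
δ = d·√(n/2) ⇒ d = δ/√(n/2) = 3.278/√(216/2) = 0.3154.

d ≈ 0.315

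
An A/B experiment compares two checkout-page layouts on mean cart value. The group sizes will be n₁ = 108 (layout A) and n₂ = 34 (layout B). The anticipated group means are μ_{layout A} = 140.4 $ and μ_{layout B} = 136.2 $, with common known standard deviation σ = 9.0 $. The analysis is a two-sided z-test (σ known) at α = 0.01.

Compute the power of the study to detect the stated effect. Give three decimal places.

Standardized effect: d = |μ_{layout A} − μ_{layout B}| / σ = |140.4 − 136.2| / 9.0 = 0.4667
Noncentrality parameter: δ = d / √(1/n₁ + 1/n₂) = 0.4667 / √(1/108 + 1/34) = 2.3731
Two-sided α = 0.01 → critical value z_{0.005} = 2.576.
Power = Φ(δ − 2.576) + Φ(−δ − 2.576) = Φ(-0.203) + Φ(-4.949) = 0.4197 + 0.0000 = 0.4197.

Power ≈ 0.420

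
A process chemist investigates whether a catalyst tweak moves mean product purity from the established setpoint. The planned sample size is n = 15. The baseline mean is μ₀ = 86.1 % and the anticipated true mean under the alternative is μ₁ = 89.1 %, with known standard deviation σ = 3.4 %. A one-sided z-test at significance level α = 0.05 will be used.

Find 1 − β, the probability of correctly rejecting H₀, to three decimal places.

Standardized effect: d = |μ₁ − μ₀| / σ = |89.1 − 86.1| / 3.4 = 0.8824
Noncentrality parameter: δ = d·√n = 0.8824 × √15 = 3.4173
One-sided α = 0.05 → critical value z_{0.05} = 1.645.
Power = Φ(δ − 1.645) = Φ(1.772) = 0.9618.

Power ≈ 0.962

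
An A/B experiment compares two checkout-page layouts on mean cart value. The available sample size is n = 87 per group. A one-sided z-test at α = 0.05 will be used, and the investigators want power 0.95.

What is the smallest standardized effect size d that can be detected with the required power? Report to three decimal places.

Need Φ(δ − 1.645) = 0.95, so δ = 1.645 + 1.645 = 3.290.
δ = d·√(n/2) ⇒ d = δ/√(n/2) = 3.290/√(87/2) = 0.4988.

d ≈ 0.499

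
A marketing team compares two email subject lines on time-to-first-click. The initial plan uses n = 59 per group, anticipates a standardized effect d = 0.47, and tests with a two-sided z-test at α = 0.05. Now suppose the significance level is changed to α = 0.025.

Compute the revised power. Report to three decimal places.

Power ≈ 0.622

δ = d·√(n/2) = 0.47 × √(59/2) = 2.5528 (unchanged). New critical value: z_{0.0125} = 2.241.
Revised power = Φ(δ − 2.241) + Φ(−δ − 2.241) = Φ(0.311) + Φ(-4.794) = 0.6222 + 0.0000 = 0.6222.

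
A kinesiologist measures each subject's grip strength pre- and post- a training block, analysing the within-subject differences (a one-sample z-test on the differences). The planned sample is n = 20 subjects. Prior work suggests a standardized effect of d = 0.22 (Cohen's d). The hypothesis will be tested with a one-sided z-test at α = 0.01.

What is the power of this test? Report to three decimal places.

Noncentrality parameter: δ = d·√n = 0.22 × √20 = 0.9839
One-sided α = 0.01 → critical value z_{0.01} = 2.326.
Power = Φ(δ − 2.326) = Φ(-1.342) = 0.0897.

Power ≈ 0.090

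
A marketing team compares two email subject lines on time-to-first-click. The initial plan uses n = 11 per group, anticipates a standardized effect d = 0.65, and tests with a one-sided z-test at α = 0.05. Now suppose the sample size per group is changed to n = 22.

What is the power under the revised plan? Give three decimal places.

Power ≈ 0.695

With n = 22 per group: δ = d·√(n/2) = 0.65 × √(22/2) = 2.1558. Critical value z_{0.05} = 1.645.
Revised power = Φ(δ − 1.645) = Φ(0.511) = 0.6953.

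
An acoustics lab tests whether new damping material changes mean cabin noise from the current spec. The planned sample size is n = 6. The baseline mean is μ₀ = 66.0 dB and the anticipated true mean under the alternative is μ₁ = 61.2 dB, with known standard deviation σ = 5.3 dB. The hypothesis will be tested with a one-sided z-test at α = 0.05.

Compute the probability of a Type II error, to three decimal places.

Standardized effect: d = |μ₁ − μ₀| / σ = |61.2 − 66.0| / 5.3 = 0.9057
Noncentrality parameter: δ = d·√n = 0.9057 × √6 = 2.2184
Critical value for a one-sided test at α = 0.05: z_α = 1.645.
Power = P(Z > 1.645 − δ) = Φ(0.574) = 0.7169.
Type II error: β = 1 − power = 1 − 0.7169 = 0.2831.

β ≈ 0.283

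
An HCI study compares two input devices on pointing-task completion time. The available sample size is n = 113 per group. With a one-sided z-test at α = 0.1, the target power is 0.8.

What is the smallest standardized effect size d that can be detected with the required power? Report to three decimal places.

Required noncentrality: δ = z_{0.1} + z_{0.20} = 1.282 + 0.842 = 2.123.
δ = d·√(n/2) ⇒ d = δ/√(n/2) = 2.123/√(113/2) = 0.2825.

d ≈ 0.282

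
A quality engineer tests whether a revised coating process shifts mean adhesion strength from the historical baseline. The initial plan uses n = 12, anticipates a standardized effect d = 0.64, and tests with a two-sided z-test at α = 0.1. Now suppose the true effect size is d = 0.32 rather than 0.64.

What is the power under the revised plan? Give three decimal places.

With d = 0.32: δ = d·√n = 0.32 × √12 = 1.1085. Critical value z_{0.05} = 1.645.
Revised power = Φ(δ − 1.645) + Φ(−δ − 1.645) = Φ(-0.536) + Φ(-2.753) = 0.2959 + 0.0029 = 0.2988.

Power ≈ 0.299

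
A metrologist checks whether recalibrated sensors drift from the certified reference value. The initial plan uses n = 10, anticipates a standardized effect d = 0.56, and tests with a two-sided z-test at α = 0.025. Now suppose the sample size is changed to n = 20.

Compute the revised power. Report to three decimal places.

With n = 20: δ = d·√n = 0.56 × √20 = 2.5044. Critical value z_{0.0125} = 2.241.
Revised power = Φ(δ − 2.241) + Φ(−δ − 2.241) = Φ(0.263) + Φ(-4.746) = 0.6037 + 0.0000 = 0.6037.

Power ≈ 0.604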